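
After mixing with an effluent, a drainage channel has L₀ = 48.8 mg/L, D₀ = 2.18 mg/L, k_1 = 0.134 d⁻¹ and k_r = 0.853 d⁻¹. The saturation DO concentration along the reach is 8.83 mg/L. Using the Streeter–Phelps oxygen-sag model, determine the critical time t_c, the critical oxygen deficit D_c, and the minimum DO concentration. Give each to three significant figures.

t_c = [1/(k_r−k_1)] ln[(k_r/k_1)(1 − D₀(k_r−k_1)/(k_1 L₀))]
= [1/(0.853−0.134)] ln[(0.853/0.134)(1 − 2.18×0.7190/(0.134×48.8))]
= (1/0.7190) ln[6.366 × 0.7603] = 1.391 × ln(4.840) = 1.391 × 1.577 = 2.193 d.
L(t_c) = L₀ e^(−k_1 t_c) = 48.8 × 0.7454 = 36.37 mg/L, and at the critical point k_r D_c = k_1 L, so D_c = (0.134/0.853) × 36.37 = 5.714 mg/L.
Minimum DO = C_s − D_c = 8.83 − 5.714 = 3.116 mg/L.

t_c ≈ 2.19 d; D_c ≈ 5.71 mg/L; min DO ≈ 3.12 mg/L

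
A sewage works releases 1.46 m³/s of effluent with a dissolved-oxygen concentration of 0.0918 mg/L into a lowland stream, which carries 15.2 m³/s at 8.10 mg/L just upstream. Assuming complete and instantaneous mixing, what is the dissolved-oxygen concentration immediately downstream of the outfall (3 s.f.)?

7.40 mg/L

Flow-weighted mixing: C = (Q_r C_r + Q_w C_w)/(Q_r + Q_w)
= (15.2×8.10 + 1.46×0.0918)/(15.2 + 1.46) = 123.3/16.66 = 7.398 mg/L.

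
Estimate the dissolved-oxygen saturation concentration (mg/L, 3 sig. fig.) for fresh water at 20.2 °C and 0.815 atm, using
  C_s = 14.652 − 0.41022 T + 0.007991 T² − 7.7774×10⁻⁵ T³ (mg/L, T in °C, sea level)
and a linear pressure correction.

C_s ≈ 7.32 mg/L

At sea level: C_s = 14.652 − 0.41022×20.2 + 0.007991×20.2² − 7.7774×10⁻⁵×20.2³ = 8.985 mg/L.
Pressure correction: C_s' = 8.985 × 0.815 = 7.323 mg/L.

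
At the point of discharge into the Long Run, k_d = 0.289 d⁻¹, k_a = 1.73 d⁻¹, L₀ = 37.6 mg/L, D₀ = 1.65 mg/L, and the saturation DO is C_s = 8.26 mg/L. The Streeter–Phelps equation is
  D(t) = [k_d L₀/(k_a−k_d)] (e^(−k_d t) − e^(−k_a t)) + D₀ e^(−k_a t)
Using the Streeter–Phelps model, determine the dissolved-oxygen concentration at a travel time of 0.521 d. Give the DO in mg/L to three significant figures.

k_d L₀/(k_a−k_d) = 0.289×37.6/(1.73−0.289) = 10.87/1.441 = 7.541 mg/L.
e^(−k_d t) = e^(−0.289×0.5210) = 0.8602; e^(−k_a t) = e^(−1.73×0.5210) = 0.4060.
D = 7.541 × (0.8602 − 0.4060) + 1.65 × 0.4060 = 3.425 + 0.6699 = 4.095 mg/L.
DO = C_s − D = 8.26 − 4.095 = 4.165 mg/L.

DO ≈ 4.17 mg/L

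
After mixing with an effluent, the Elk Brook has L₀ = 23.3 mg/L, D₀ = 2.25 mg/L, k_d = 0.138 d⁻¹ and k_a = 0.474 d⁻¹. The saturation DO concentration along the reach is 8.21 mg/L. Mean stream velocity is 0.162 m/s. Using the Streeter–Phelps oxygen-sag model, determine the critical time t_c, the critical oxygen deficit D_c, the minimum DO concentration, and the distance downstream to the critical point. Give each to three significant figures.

t_c ≈ 2.87 d; D_c ≈ 4.56 mg/L; min DO ≈ 3.65 mg/L; x_c ≈ 40.2 km

t_c = [1/(k_a−k_d)] ln[(k_a/k_d)(1 − D₀(k_a−k_d)/(k_d L₀))]
= [1/(0.474−0.138)] ln[(0.474/0.138)(1 − 2.25×0.3360/(0.138×23.3))]
= (1/0.3360) ln[3.435 × 0.7649] = 2.976 × ln(2.627) = 2.976 × 0.9659 = 2.875 d.
D_c = (k_d/k_a) L₀ e^(−k_d t_c) = (0.138/0.474) × 23.3 × e^(−0.138×2.875) = 0.2911 × 23.3 × 0.6725 = 4.562 mg/L.
Minimum DO = C_s − D_c = 8.21 − 4.562 = 3.648 mg/L.
x_c = v t_c = 0.162 m/s × 2.875 d × 86400 s/d = 40240 m ≈ 40.2 km.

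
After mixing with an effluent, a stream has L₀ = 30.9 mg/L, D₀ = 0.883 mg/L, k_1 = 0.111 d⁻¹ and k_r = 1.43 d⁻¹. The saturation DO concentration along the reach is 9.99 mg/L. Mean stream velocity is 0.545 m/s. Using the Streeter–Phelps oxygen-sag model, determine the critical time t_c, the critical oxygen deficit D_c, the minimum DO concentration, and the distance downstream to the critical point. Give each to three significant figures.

t_c ≈ 1.62 d; D_c ≈ 2.00 mg/L; min DO ≈ 7.99 mg/L; x_c ≈ 76.4 km

With k_r/k_1 = 12.88 and 1 − D₀(k_r−k_1)/(k_1 L₀) = 0.6604,
t_c = ln(12.88 × 0.6604) / (1.43 − 0.111) = ln(8.508) / 1.319 = 2.141/1.319 = 1.623 d.
D_c = (k_1/k_r) L₀ e^(−k_1 t_c) = (0.111/1.43) × 30.9 × e^(−0.111×1.623) = 0.07762 × 30.9 × 0.8351 = 2.003 mg/L.
Minimum DO = C_s − D_c = 9.99 − 2.003 = 7.987 mg/L.
x_c = v t_c = 0.545 m/s × 1.623 d × 86400 s/d = 76430 m ≈ 76.4 km.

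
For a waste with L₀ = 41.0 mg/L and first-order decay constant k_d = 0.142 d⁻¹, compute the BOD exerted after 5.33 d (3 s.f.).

y_t = L₀(1 − e^(−k_d t)) = 41.0 × (1 − e^(−0.142×5.33))
= 41.0 × (1 − 0.4691) = 41.0 × 0.5309 = 21.77 mg/L.

y ≈ 21.8 mg/L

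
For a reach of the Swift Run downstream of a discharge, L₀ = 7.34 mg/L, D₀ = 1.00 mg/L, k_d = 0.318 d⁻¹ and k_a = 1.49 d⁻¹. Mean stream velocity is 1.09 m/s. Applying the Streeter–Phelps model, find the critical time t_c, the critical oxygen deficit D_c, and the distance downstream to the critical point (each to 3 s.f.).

At the critical point dD/dt = 0, so k_d L₀ e^(−k_d t) = k_a D. Substituting D(t) from the Streeter–Phelps equation and solving for t gives
t_c = ln[(k_a/k_d)(1 − D₀(k_a−k_d)/(k_d L₀))] / (k_a−k_d).
Here k_a−k_d = 1.172 d⁻¹ and 1 − D₀(k_a−k_d)/(k_d L₀) = 1 − 1.00×1.172/(0.318×7.34) = 0.4979, so
t_c = ln(4.686 × 0.4979) / 1.172 = 0.8471 / 1.172 = 0.7228 d.
D_c = (k_d/k_a) L₀ e^(−k_d t_c) = (0.318/1.49) × 7.34 × e^(−0.318×0.7228) = 0.2134 × 7.34 × 0.7947 = 1.245 mg/L.
x_c = v t_c = 1.09 m/s × 0.7228 d × 86400 s/d = 68070 m ≈ 68.1 km.

t_c ≈ 0.723 d; D_c ≈ 1.24 mg/L; x_c ≈ 68.1 km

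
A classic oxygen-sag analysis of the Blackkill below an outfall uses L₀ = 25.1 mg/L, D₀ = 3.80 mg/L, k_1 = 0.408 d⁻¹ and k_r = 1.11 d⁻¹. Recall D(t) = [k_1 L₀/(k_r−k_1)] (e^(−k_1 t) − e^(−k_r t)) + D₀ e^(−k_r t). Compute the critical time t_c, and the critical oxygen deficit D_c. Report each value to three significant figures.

t_c ≈ 0.996 d; D_c ≈ 6.15 mg/L

At the critical point dD/dt = 0, so k_1 L₀ e^(−k_1 t) = k_r D. Substituting D(t) from the Streeter–Phelps equation and solving for t gives
t_c = ln[(k_r/k_1)(1 − D₀(k_r−k_1)/(k_1 L₀))] / (k_r−k_1).
Here k_r−k_1 = 0.7020 d⁻¹ and 1 − D₀(k_r−k_1)/(k_1 L₀) = 1 − 3.80×0.7020/(0.408×25.1) = 0.7395, so
t_c = ln(2.721 × 0.7395) / 0.7020 = 0.6991 / 0.7020 = 0.9958 d.
D_c = (k_1/k_r) L₀ e^(−k_1 t_c) = (0.408/1.11) × 25.1 × e^(−0.408×0.9958) = 0.3676 × 25.1 × 0.6661 = 6.145 mg/L.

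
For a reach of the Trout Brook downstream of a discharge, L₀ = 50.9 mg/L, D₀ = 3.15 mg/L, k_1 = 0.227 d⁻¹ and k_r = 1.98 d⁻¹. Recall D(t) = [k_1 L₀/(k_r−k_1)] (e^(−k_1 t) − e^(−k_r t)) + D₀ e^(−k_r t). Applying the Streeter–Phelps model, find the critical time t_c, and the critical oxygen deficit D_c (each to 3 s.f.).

t_c = [1/(k_r−k_1)] ln[(k_r/k_1)(1 − D₀(k_r−k_1)/(k_1 L₀))]
= [1/(1.98−0.227)] ln[(1.98/0.227)(1 − 3.15×1.753/(0.227×50.9))]
= (1/1.753) ln[8.722 × 0.5221] = 0.5705 × ln(4.554) = 0.5705 × 1.516 = 0.8648 d.
L(t_c) = L₀ e^(−k_1 t_c) = 50.9 × 0.8218 = 41.83 mg/L, and at the critical point k_r D_c = k_1 L, so D_c = (0.227/1.98) × 41.83 = 4.795 mg/L.

t_c ≈ 0.865 d; D_c ≈ 4.80 mg/L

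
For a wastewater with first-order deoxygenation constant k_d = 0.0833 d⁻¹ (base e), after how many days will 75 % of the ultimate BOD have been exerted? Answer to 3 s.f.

t ≈ 16.6 d

y/L₀ = 1 − e^(−k_d t) = 0.75 ⇒ e^(−k_d t) = 0.250
t = −ln(0.250) / 0.0833 = 1.386 / 0.0833 = 16.64 d.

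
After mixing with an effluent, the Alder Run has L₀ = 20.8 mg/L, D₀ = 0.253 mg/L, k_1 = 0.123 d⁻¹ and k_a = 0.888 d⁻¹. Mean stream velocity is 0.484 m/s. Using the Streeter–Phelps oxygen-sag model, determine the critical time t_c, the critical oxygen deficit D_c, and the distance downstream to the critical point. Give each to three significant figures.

t_c ≈ 2.48 d; D_c ≈ 2.12 mg/L; x_c ≈ 104 km

t_c = [1/(k_a−k_1)] ln[(k_a/k_1)(1 − D₀(k_a−k_1)/(k_1 L₀))]
= [1/(0.888−0.123)] ln[(0.888/0.123)(1 − 0.253×0.7650/(0.123×20.8))]
= (1/0.7650) ln[7.220 × 0.9243] = 1.307 × ln(6.673) = 1.307 × 1.898 = 2.481 d.
D_c = (k_1/k_a) L₀ e^(−k_1 t_c) = (0.123/0.888) × 20.8 × e^(−0.123×2.481) = 0.1385 × 20.8 × 0.7370 = 2.123 mg/L.
x_c = v t_c = 0.484 m/s × 2.481 d × 86400 s/d = 103800 m ≈ 104 km.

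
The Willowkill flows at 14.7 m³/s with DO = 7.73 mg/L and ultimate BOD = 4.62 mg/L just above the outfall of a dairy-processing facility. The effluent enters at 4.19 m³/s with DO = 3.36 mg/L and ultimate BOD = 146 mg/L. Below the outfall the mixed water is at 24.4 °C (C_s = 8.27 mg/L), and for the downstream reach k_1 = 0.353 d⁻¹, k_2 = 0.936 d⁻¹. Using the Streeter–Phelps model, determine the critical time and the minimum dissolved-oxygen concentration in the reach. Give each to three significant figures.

Mixed DO = (14.7×7.73 + 4.19×3.36)/(14.7+4.19) = 127.7/18.89 = 6.761 mg/L.
Mixed L₀ = (14.7×4.62 + 4.19×146)/(18.89) = 679.7/18.89 = 35.98 mg/L.
Initial deficit D₀ = C_s − DO₀ = 8.27 − 6.761 = 1.509 mg/L.
t_c = (1/0.5830) ln[(0.936/0.353)(1 − 1.509×0.5830/(0.353×35.98))] = 1.715 × ln(2.468) = 1.549 d.
D_c = (0.353/0.936) × 35.98 × e^(−0.353×1.549) = 0.3771 × 35.98 × 0.5787 = 7.853 mg/L.
Minimum DO = 8.27 − 7.853 = 0.4175 mg/L.

t_c ≈ 1.55 d; minimum DO ≈ 0.417 mg/L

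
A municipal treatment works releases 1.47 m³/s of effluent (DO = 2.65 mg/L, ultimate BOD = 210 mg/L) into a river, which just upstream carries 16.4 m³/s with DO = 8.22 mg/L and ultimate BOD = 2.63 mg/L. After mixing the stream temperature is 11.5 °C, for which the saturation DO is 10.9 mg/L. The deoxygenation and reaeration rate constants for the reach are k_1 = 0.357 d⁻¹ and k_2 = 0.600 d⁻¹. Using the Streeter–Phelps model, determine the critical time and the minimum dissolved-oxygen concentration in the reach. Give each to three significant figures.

t_c ≈ 1.66 d; minimum DO ≈ 4.43 mg/L

Mixed DO = (16.4×8.22 + 1.47×2.65)/(16.4+1.47) = 138.7/17.87 = 7.762 mg/L.
Mixed L₀ = (16.4×2.63 + 1.47×210)/(17.87) = 351.8/17.87 = 19.69 mg/L.
Initial deficit D₀ = C_s − DO₀ = 10.9 − 7.762 = 3.138 mg/L.
t_c = (1/0.2430) ln[(0.600/0.357)(1 − 3.138×0.2430/(0.357×19.69))] = 4.115 × ln(1.498) = 1.664 d.
D_c = (0.357/0.600) × 19.69 × e^(−0.357×1.664) = 0.5950 × 19.69 × 0.5521 = 6.468 mg/L.
Minimum DO = 10.9 − 6.468 = 4.432 mg/L.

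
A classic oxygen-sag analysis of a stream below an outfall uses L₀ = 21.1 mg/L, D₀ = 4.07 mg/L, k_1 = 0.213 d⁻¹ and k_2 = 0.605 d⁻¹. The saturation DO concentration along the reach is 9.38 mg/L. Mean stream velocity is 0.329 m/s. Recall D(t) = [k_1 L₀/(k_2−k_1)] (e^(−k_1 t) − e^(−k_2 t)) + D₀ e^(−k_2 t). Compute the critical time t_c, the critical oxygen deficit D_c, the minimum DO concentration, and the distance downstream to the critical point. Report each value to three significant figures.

With k_2/k_1 = 2.840 and 1 − D₀(k_2−k_1)/(k_1 L₀) = 0.6450,
t_c = ln(2.840 × 0.6450) / (0.605 − 0.213) = ln(1.832) / 0.3920 = 0.6054/0.3920 = 1.544 d.
L(t_c) = L₀ e^(−k_1 t_c) = 21.1 × 0.7197 = 15.18 mg/L, and at the critical point k_2 D_c = k_1 L, so D_c = (0.213/0.605) × 15.18 = 5.346 mg/L.
Minimum DO = C_s − D_c = 9.38 − 5.346 = 4.034 mg/L.
x_c = v t_c = 0.329 m/s × 1.544 d × 86400 s/d = 43900 m ≈ 43.9 km.

t_c ≈ 1.54 d; D_c ≈ 5.35 mg/L; min DO ≈ 4.03 mg/L; x_c ≈ 43.9 km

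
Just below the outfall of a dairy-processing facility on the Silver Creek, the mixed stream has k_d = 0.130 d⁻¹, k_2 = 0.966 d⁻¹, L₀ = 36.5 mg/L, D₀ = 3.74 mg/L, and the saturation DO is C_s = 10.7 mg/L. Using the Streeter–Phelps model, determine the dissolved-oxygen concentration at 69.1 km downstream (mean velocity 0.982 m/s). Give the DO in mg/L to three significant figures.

DO ≈ 6.48 mg/L

Travel time t = x/v = 69.1 km / (0.982 m/s) = 69100 m / 0.982 m/s = 70370 s = 0.8144 d.
k_d L₀/(k_2−k_d) = 0.130×36.5/(0.966−0.130) = 4.745/0.8360 = 5.676 mg/L.
e^(−k_d t) = e^(−0.130×0.8144) = 0.8995; e^(−k_2 t) = e^(−0.966×0.8144) = 0.4553.
D = 5.676 × (0.8995 − 0.4553) + 3.74 × 0.4553 = 2.521 + 1.703 = 4.224 mg/L.
DO = C_s − D = 10.7 − 4.224 = 6.476 mg/L.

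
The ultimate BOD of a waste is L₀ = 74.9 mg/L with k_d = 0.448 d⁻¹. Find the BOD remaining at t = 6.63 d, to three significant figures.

L ≈ 3.84 mg/L

L_t = L₀ e^(−k_d t) = 74.9 × e^(−0.448×6.63) = 74.9 × 0.05129 = 3.842 mg/L.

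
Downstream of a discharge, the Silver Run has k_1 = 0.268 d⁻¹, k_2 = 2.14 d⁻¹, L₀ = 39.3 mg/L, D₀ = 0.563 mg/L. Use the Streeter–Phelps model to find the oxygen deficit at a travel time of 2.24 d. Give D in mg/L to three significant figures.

D ≈ 3.04 mg/L

k_1 L₀/(k_2−k_1) = 0.268×39.3/(2.14−0.268) = 10.53/1.872 = 5.626 mg/L.
e^(−k_1 t) = e^(−0.268×2.240) = 0.5486; e^(−k_2 t) = e^(−2.14×2.240) = 0.008283.
D = 5.626 × (0.5486 − 0.008283) + 0.563 × 0.008283 = 3.040 + 0.004663 = 3.045 mg/L.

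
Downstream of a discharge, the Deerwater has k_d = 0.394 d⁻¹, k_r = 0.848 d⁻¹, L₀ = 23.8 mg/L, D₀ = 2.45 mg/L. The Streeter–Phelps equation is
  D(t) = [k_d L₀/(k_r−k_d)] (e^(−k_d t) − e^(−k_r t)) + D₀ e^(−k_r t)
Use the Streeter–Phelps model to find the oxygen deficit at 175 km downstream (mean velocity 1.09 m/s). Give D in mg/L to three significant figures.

D ≈ 6.17 mg/L

Travel time t = x/v = 175 km / (1.09 m/s) = 175000 m / 1.09 m/s = 160600 s = 1.858 d.
k_d L₀/(k_r−k_d) = 0.394×23.8/(0.848−0.394) = 9.377/0.4540 = 20.65 mg/L.
e^(−k_d t) = e^(−0.394×1.858) = 0.4809; e^(−k_r t) = e^(−0.848×1.858) = 0.2068.
D = 20.65 × (0.4809 − 0.2068) + 2.45 × 0.2068 = 5.660 + 0.5068 = 6.167 mg/L.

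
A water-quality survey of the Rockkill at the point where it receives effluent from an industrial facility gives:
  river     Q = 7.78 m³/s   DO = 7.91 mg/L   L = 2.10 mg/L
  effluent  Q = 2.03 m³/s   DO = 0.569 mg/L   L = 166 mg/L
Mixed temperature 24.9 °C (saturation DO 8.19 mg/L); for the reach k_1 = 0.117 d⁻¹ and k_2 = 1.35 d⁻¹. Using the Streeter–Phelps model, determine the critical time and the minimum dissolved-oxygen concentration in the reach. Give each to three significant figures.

t_c ≈ 1.38 d; minimum DO ≈ 5.53 mg/L

Mixed DO = (7.78×7.91 + 2.03×0.569)/(7.78+2.03) = 62.69/9.810 = 6.391 mg/L.
Mixed L₀ = (7.78×2.10 + 2.03×166)/(9.810) = 353.3/9.810 = 36.02 mg/L.
Initial deficit D₀ = C_s − DO₀ = 8.19 − 6.391 = 1.799 mg/L.
t_c = (1/1.233) ln[(1.35/0.117)(1 − 1.799×1.233/(0.117×36.02))] = 0.8110 × ln(5.464) = 1.377 d.
D_c = (0.117/1.35) × 36.02 × e^(−0.117×1.377) = 0.08667 × 36.02 × 0.8512 = 2.657 mg/L.
Minimum DO = 8.19 − 2.657 = 5.533 mg/L.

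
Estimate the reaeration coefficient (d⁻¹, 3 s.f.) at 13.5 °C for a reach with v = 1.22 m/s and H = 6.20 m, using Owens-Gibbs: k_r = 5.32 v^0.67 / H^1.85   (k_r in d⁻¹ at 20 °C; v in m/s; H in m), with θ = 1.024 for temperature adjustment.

k_r(20) = 5.32 × 1.22^0.67 / 6.20^1.85 = 5.32 × 1.143 / 29.24 = 0.2079 d⁻¹.
k_r(13.5) = 0.2079 × 1.024^(13.5−20) = 0.2079 × 0.8571 = 0.1782 d⁻¹.

k_r ≈ 0.178 d⁻¹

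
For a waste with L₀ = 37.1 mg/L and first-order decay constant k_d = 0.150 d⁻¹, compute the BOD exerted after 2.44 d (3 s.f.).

y ≈ 11.4 mg/L

y_t = L₀(1 − e^(−k_d t)) = 37.1 × (1 − e^(−0.150×2.44))
= 37.1 × (1 − 0.6935) = 37.1 × 0.3065 = 11.37 mg/L.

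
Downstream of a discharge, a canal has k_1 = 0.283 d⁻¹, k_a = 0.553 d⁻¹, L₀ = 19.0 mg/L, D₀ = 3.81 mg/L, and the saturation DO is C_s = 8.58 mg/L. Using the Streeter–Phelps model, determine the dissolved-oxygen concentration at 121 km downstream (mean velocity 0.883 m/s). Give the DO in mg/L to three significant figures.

DO ≈ 2.57 mg/L

Travel time t = x/v = 121 km / (0.883 m/s) = 121000 m / 0.883 m/s = 137000 s = 1.586 d.
k_1 L₀/(k_a−k_1) = 0.283×19.0/(0.553−0.283) = 5.377/0.2700 = 19.91 mg/L.
e^(−k_1 t) = e^(−0.283×1.586) = 0.6384; e^(−k_a t) = e^(−0.553×1.586) = 0.4160.
D = 19.91 × (0.6384 − 0.4160) + 3.81 × 0.4160 = 4.428 + 1.585 = 6.013 mg/L.
DO = C_s − D = 8.58 − 6.013 = 2.567 mg/L.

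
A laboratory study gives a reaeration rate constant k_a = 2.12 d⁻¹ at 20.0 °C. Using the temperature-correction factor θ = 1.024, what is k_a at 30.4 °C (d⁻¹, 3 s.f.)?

k_a(T₂) = k_a(T₁) · θ^(T₂−T₁) = 2.12 × 1.024^(30.4−20.0)
= 2.12 × 1.024^10.4 = 2.12 × 1.280 = 2.713 d⁻¹.

k_a ≈ 2.71 d⁻¹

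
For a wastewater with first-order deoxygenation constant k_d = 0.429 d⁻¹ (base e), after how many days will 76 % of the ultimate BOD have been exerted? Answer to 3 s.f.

y/L₀ = 1 − e^(−k_d t) = 0.76 ⇒ e^(−k_d t) = 0.240
t = −ln(0.240) / 0.429 = 1.427 / 0.429 = 3.327 d.

t ≈ 3.33 d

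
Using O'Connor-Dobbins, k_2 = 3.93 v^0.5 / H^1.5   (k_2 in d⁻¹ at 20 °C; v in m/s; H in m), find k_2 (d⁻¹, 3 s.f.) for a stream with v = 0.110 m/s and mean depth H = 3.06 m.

k_2 ≈ 0.244 d⁻¹

k_2 = 3.93 × 0.110^0.5 / 3.06^1.5 = 3.93 × 0.3317 / 5.353 = 0.2435 d⁻¹.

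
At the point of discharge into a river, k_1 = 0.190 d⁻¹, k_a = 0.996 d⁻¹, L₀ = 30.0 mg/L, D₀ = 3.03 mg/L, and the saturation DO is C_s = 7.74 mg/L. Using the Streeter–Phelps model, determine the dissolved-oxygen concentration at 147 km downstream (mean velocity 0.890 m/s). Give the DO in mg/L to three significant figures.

DO ≈ 3.42 mg/L

Travel time t = x/v = 147 km / (0.890 m/s) = 147000 m / 0.890 m/s = 165200 s = 1.912 d.
k_1 L₀/(k_a−k_1) = 0.190×30.0/(0.996−0.190) = 5.700/0.8060 = 7.072 mg/L.
e^(−k_1 t) = e^(−0.190×1.912) = 0.6954; e^(−k_a t) = e^(−0.996×1.912) = 0.1490.
D = 7.072 × (0.6954 − 0.1490) + 3.03 × 0.1490 = 3.865 + 0.4514 = 4.316 mg/L.
DO = C_s − D = 7.74 − 4.316 = 3.424 mg/L.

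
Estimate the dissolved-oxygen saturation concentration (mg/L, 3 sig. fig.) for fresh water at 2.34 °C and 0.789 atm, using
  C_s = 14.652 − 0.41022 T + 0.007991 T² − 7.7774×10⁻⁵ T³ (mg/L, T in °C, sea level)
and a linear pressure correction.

At sea level: C_s = 14.652 − 0.41022×2.34 + 0.007991×2.34² − 7.7774×10⁻⁵×2.34³ = 13.73 mg/L.
Pressure correction: C_s' = 13.73 × 0.789 = 10.84 mg/L.

C_s ≈ 10.8 mg/L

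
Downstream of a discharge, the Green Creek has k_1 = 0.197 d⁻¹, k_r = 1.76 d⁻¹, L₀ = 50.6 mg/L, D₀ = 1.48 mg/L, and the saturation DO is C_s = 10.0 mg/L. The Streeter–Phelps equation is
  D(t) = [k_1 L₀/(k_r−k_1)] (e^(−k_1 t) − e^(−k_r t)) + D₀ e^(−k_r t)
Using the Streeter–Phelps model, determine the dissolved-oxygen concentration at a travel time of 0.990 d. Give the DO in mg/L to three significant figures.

DO ≈ 5.61 mg/L

k_1 L₀/(k_r−k_1) = 0.197×50.6/(1.76−0.197) = 9.968/1.563 = 6.378 mg/L.
e^(−k_1 t) = e^(−0.197×0.9900) = 0.8228; e^(−k_r t) = e^(−1.76×0.9900) = 0.1751.
D = 6.378 × (0.8228 − 0.1751) + 1.48 × 0.1751 = 4.131 + 0.2591 = 4.390 mg/L.
DO = C_s − D = 10.0 − 4.390 = 5.610 mg/L.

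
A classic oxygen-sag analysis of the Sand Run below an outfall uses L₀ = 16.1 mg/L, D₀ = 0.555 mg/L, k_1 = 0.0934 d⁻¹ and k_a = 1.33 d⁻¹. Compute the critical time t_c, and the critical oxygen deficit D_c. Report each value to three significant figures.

t_c ≈ 1.65 d; D_c ≈ 0.969 mg/L

At the critical point dD/dt = 0, so k_1 L₀ e^(−k_1 t) = k_a D. Substituting D(t) from the Streeter–Phelps equation and solving for t gives
t_c = ln[(k_a/k_1)(1 − D₀(k_a−k_1)/(k_1 L₀))] / (k_a−k_1).
Here k_a−k_1 = 1.237 d⁻¹ and 1 − D₀(k_a−k_1)/(k_1 L₀) = 1 − 0.555×1.237/(0.0934×16.1) = 0.5436, so
t_c = ln(14.24 × 0.5436) / 1.237 = 2.046 / 1.237 = 1.655 d.
L(t_c) = L₀ e^(−k_1 t_c) = 16.1 × 0.8568 = 13.79 mg/L, and at the critical point k_a D_c = k_1 L, so D_c = (0.0934/1.33) × 13.79 = 0.9687 mg/L.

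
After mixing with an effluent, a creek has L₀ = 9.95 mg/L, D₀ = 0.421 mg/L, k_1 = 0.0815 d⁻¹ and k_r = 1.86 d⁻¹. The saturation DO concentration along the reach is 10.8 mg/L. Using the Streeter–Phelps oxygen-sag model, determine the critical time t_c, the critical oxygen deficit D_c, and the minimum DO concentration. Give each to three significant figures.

t_c ≈ 0.315 d; D_c ≈ 0.425 mg/L; min DO ≈ 10.4 mg/L

t_c = [1/(k_r−k_1)] ln[(k_r/k_1)(1 − D₀(k_r−k_1)/(k_1 L₀))]
= [1/(1.86−0.0815)] ln[(1.86/0.0815)(1 − 0.421×1.779/(0.0815×9.95))]
= (1/1.779) ln[22.82 × 0.07667] = 0.5623 × ln(1.750) = 0.5623 × 0.5595 = 0.3146 d.
L(t_c) = L₀ e^(−k_1 t_c) = 9.95 × 0.9747 = 9.698 mg/L, and at the critical point k_r D_c = k_1 L, so D_c = (0.0815/1.86) × 9.698 = 0.4249 mg/L.
Minimum DO = C_s − D_c = 10.8 − 0.4249 = 10.38 mg/L.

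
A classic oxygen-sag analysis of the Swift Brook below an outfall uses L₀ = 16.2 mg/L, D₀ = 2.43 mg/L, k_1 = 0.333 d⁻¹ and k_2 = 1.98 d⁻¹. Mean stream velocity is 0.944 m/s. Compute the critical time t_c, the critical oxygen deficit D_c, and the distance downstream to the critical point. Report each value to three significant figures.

t_c ≈ 0.260 d; D_c ≈ 2.50 mg/L; x_c ≈ 21.2 km

At the critical point dD/dt = 0, so k_1 L₀ e^(−k_1 t) = k_2 D. Substituting D(t) from the Streeter–Phelps equation and solving for t gives
t_c = ln[(k_2/k_1)(1 − D₀(k_2−k_1)/(k_1 L₀))] / (k_2−k_1).
Here k_2−k_1 = 1.647 d⁻¹ and 1 − D₀(k_2−k_1)/(k_1 L₀) = 1 − 2.43×1.647/(0.333×16.2) = 0.2581, so
t_c = ln(5.946 × 0.2581) / 1.647 = 0.4283 / 1.647 = 0.2601 d.
D_c = (k_1/k_2) L₀ e^(−k_1 t_c) = (0.333/1.98) × 16.2 × e^(−0.333×0.2601) = 0.1682 × 16.2 × 0.9170 = 2.499 mg/L.
x_c = v t_c = 0.944 m/s × 0.2601 d × 86400 s/d = 21210 m ≈ 21.2 km.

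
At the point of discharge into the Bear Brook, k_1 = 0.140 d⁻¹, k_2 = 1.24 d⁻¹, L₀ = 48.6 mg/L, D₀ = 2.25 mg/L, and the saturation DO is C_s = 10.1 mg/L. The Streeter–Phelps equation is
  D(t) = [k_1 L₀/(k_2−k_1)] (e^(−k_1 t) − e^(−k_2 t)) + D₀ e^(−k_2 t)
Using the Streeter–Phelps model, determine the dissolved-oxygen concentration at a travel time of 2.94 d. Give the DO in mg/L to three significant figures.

k_1 L₀/(k_2−k_1) = 0.140×48.6/(1.24−0.140) = 6.804/1.100 = 6.185 mg/L.
e^(−k_1 t) = e^(−0.140×2.940) = 0.6626; e^(−k_2 t) = e^(−1.24×2.940) = 0.02611.
D = 6.185 × (0.6626 − 0.02611) + 2.25 × 0.02611 = 3.937 + 0.05874 = 3.996 mg/L.
DO = C_s − D = 10.1 − 3.996 = 6.104 mg/L.

DO ≈ 6.10 mg/L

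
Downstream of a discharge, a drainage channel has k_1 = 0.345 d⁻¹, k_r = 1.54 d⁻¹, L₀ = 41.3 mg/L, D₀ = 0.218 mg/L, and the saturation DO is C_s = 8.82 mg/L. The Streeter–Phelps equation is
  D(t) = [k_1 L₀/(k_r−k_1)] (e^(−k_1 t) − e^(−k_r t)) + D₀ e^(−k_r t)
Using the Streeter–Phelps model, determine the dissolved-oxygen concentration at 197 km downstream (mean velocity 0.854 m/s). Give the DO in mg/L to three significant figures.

DO ≈ 4.27 mg/L

Travel time t = x/v = 197 km / (0.854 m/s) = 197000 m / 0.854 m/s = 230700 s = 2.670 d.
k_1 L₀/(k_r−k_1) = 0.345×41.3/(1.54−0.345) = 14.25/1.195 = 11.92 mg/L.
e^(−k_1 t) = e^(−0.345×2.670) = 0.3981; e^(−k_r t) = e^(−1.54×2.670) = 0.01638.
D = 11.92 × (0.3981 − 0.01638) + 0.218 × 0.01638 = 4.551 + 0.003571 = 4.555 mg/L.
DO = C_s − D = 8.82 − 4.555 = 4.265 mg/L.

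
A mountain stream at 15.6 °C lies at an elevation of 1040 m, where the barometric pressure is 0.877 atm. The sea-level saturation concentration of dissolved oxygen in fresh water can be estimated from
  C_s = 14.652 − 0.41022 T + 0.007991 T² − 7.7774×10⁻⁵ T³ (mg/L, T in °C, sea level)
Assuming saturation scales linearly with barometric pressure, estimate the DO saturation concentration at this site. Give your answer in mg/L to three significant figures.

At sea level: C_s = 14.652 − 0.41022×15.6 + 0.007991×15.6² − 7.7774×10⁻⁵×15.6³ = 9.902 mg/L.
Pressure correction: C_s' = 9.902 × 0.877 = 8.684 mg/L.

C_s ≈ 8.68 mg/L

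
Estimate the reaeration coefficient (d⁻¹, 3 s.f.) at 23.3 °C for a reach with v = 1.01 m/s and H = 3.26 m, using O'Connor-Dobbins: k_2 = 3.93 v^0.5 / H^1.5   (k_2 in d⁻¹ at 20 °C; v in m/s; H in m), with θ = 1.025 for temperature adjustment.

k_2 ≈ 0.728 d⁻¹

k_2(20) = 3.93 × 1.01^0.5 / 3.26^1.5 = 3.93 × 1.005 / 5.886 = 0.6710 d⁻¹.
k_2(23.3) = 0.6710 × 1.025^(23.3−20) = 0.6710 × 1.085 = 0.7280 d⁻¹.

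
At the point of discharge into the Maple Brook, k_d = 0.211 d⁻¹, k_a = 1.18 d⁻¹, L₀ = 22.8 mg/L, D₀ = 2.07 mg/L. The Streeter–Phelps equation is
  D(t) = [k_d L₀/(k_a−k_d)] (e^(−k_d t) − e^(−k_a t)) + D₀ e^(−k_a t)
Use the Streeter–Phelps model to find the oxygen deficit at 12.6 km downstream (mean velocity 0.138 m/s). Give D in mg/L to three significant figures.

D ≈ 3.14 mg/L

Travel time t = x/v = 12.6 km / (0.138 m/s) = 12600 m / 0.138 m/s = 91300 s = 1.057 d.
k_d L₀/(k_a−k_d) = 0.211×22.8/(1.18−0.211) = 4.811/0.9690 = 4.965 mg/L.
e^(−k_d t) = e^(−0.211×1.057) = 0.8001; e^(−k_a t) = e^(−1.18×1.057) = 0.2874.
D = 4.965 × (0.8001 − 0.2874) + 2.07 × 0.2874 = 2.546 + 0.5949 = 3.141 mg/L.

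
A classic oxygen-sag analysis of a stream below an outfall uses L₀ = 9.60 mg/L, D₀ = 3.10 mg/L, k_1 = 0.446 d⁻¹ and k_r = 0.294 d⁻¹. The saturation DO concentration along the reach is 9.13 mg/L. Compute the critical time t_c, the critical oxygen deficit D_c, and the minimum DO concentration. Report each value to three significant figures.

t_c ≈ 2.05 d; D_c ≈ 5.82 mg/L; min DO ≈ 3.31 mg/L

With k_r/k_1 = 0.6592 and 1 − D₀(k_r−k_1)/(k_1 L₀) = 1.110,
t_c = ln(0.6592 × 1.110) / (0.294 − 0.446) = ln(0.7317) / -0.1520 = -0.3123/-0.1520 = 2.055 d.
D_c = (k_1/k_r) L₀ e^(−k_1 t_c) = (0.446/0.294) × 9.60 × e^(−0.446×2.055) = 1.517 × 9.60 × 0.3999 = 5.824 mg/L.
Minimum DO = C_s − D_c = 9.13 − 5.824 = 3.306 mg/L.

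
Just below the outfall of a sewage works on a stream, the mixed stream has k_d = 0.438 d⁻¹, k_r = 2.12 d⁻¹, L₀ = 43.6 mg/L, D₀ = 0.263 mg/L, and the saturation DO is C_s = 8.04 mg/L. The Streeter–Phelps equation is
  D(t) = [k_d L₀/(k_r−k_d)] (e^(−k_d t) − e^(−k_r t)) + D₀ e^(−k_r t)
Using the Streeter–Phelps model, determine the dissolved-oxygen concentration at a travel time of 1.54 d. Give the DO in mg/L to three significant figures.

k_d L₀/(k_r−k_d) = 0.438×43.6/(2.12−0.438) = 19.10/1.682 = 11.35 mg/L.
e^(−k_d t) = e^(−0.438×1.540) = 0.5094; e^(−k_r t) = e^(−2.12×1.540) = 0.03820.
D = 11.35 × (0.5094 − 0.03820) + 0.263 × 0.03820 = 5.350 + 0.01005 = 5.360 mg/L.
DO = C_s − D = 8.04 − 5.360 = 2.680 mg/L.

DO ≈ 2.68 mg/L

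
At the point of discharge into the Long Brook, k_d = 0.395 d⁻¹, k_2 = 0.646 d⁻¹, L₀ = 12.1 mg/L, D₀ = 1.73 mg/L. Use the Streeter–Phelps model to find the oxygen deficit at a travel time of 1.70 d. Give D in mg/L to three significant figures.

k_d L₀/(k_2−k_d) = 0.395×12.1/(0.646−0.395) = 4.779/0.2510 = 19.04 mg/L.
e^(−k_d t) = e^(−0.395×1.700) = 0.5109; e^(−k_2 t) = e^(−0.646×1.700) = 0.3335.
D = 19.04 × (0.5109 − 0.3335) + 1.73 × 0.3335 = 3.379 + 0.5769 = 3.956 mg/L.

D ≈ 3.96 mg/L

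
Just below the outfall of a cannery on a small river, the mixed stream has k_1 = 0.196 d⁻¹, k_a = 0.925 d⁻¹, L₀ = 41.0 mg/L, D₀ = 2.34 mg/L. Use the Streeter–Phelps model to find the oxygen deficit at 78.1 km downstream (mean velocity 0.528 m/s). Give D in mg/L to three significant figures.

Travel time t = x/v = 78.1 km / (0.528 m/s) = 78100 m / 0.528 m/s = 147900 s = 1.712 d.
k_1 L₀/(k_a−k_1) = 0.196×41.0/(0.925−0.196) = 8.036/0.7290 = 11.02 mg/L.
e^(−k_1 t) = e^(−0.196×1.712) = 0.7149; e^(−k_a t) = e^(−0.925×1.712) = 0.2052.
D = 11.02 × (0.7149 − 0.2052) + 2.34 × 0.2052 = 5.619 + 0.4803 = 6.099 mg/L.

D ≈ 6.10 mg/L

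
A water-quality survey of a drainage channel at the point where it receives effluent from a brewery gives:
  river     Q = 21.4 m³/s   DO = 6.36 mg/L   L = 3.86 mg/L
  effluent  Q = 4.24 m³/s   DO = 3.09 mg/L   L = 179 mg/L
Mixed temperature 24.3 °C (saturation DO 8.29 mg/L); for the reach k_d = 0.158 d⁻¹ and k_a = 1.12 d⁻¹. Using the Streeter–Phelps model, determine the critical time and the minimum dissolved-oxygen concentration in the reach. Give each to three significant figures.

Mixed DO = (21.4×6.36 + 4.24×3.09)/(21.4+4.24) = 149.2/25.64 = 5.819 mg/L.
Mixed L₀ = (21.4×3.86 + 4.24×179)/(25.64) = 841.6/25.64 = 32.82 mg/L.
Initial deficit D₀ = C_s − DO₀ = 8.29 − 5.819 = 2.471 mg/L.
t_c = (1/0.9620) ln[(1.12/0.158)(1 − 2.471×0.9620/(0.158×32.82))] = 1.040 × ln(3.840) = 1.399 d.
D_c = (0.158/1.12) × 32.82 × e^(−0.158×1.399) = 0.1411 × 32.82 × 0.8017 = 3.712 mg/L.
Minimum DO = 8.29 − 3.712 = 4.578 mg/L.

t_c ≈ 1.40 d; minimum DO ≈ 4.58 mg/L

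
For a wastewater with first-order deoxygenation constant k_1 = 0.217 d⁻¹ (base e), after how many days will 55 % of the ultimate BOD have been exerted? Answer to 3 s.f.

y/L₀ = 1 − e^(−k_1 t) = 0.55 ⇒ e^(−k_1 t) = 0.450
t = −ln(0.450) / 0.217 = 0.7985 / 0.217 = 3.680 d.

t ≈ 3.68 d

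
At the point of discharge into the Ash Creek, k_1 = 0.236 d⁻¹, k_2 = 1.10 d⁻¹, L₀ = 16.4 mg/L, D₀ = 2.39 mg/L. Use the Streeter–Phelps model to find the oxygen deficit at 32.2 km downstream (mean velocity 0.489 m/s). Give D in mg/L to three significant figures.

Travel time t = x/v = 32.2 km / (0.489 m/s) = 32200 m / 0.489 m/s = 65850 s = 0.7621 d.
k_1 L₀/(k_2−k_1) = 0.236×16.4/(1.10−0.236) = 3.870/0.8640 = 4.480 mg/L.
e^(−k_1 t) = e^(−0.236×0.7621) = 0.8354; e^(−k_2 t) = e^(−1.10×0.7621) = 0.4324.
D = 4.480 × (0.8354 − 0.4324) + 2.39 × 0.4324 = 1.805 + 1.033 = 2.839 mg/L.

D ≈ 2.84 mg/L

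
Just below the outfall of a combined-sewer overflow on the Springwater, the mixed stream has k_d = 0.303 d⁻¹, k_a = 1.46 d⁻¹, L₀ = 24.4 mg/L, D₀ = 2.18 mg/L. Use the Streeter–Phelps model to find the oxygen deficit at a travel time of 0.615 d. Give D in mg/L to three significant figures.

k_d L₀/(k_a−k_d) = 0.303×24.4/(1.46−0.303) = 7.393/1.157 = 6.390 mg/L.
e^(−k_d t) = e^(−0.303×0.6150) = 0.8300; e^(−k_a t) = e^(−1.46×0.6150) = 0.4074.
D = 6.390 × (0.8300 − 0.4074) + 2.18 × 0.4074 = 2.700 + 0.8882 = 3.588 mg/L.

D ≈ 3.59 mg/L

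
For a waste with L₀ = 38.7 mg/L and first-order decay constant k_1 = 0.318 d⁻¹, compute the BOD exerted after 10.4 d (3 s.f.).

y_t = L₀(1 − e^(−k_1 t)) = 38.7 × (1 − e^(−0.318×10.4))
= 38.7 × (1 − 0.03662) = 38.7 × 0.9634 = 37.28 mg/L.

y ≈ 37.3 mg/L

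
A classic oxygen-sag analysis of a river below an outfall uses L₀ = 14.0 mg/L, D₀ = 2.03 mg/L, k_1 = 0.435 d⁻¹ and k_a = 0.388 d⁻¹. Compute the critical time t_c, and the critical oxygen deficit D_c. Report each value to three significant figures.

t_c ≈ 2.10 d; D_c ≈ 6.29 mg/L

t_c = [1/(k_a−k_1)] ln[(k_a/k_1)(1 − D₀(k_a−k_1)/(k_1 L₀))]
= [1/(0.388−0.435)] ln[(0.388/0.435)(1 − 2.03×-0.04700/(0.435×14.0))]
= (1/-0.04700) ln[0.8920 × 1.016] = -21.28 × ln(0.9059) = -21.28 × -0.09880 = 2.102 d.
L(t_c) = L₀ e^(−k_1 t_c) = 14.0 × 0.4008 = 5.611 mg/L, and at the critical point k_a D_c = k_1 L, so D_c = (0.435/0.388) × 5.611 = 6.290 mg/L.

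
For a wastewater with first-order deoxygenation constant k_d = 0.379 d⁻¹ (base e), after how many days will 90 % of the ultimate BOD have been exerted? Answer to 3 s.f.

y/L₀ = 1 − e^(−k_d t) = 0.90 ⇒ e^(−k_d t) = 0.100
t = −ln(0.100) / 0.379 = 2.303 / 0.379 = 6.075 d.

t ≈ 6.08 d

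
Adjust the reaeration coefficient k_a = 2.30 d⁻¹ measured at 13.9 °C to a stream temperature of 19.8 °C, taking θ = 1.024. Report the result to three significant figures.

k_a ≈ 2.65 d⁻¹

k_a(T₂) = k_a(T₁) · θ^(T₂−T₁) = 2.30 × 1.024^(19.8−13.9)
= 2.30 × 1.024^5.90 = 2.30 × 1.150 = 2.645 d⁻¹.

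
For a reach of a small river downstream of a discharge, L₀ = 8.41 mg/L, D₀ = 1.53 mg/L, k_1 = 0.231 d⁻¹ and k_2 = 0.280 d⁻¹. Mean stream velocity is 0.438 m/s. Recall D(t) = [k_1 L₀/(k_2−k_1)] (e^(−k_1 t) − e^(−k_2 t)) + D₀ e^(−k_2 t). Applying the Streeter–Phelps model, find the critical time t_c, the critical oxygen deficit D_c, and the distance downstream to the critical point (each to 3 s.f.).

t_c ≈ 3.12 d; D_c ≈ 3.37 mg/L; x_c ≈ 118 km

t_c = [1/(k_2−k_1)] ln[(k_2/k_1)(1 − D₀(k_2−k_1)/(k_1 L₀))]
= [1/(0.280−0.231)] ln[(0.280/0.231)(1 − 1.53×0.04900/(0.231×8.41))]
= (1/0.04900) ln[1.212 × 0.9614] = 20.41 × ln(1.165) = 20.41 × 0.1530 = 3.123 d.
L(t_c) = L₀ e^(−k_1 t_c) = 8.41 × 0.4861 = 4.088 mg/L, and at the critical point k_2 D_c = k_1 L, so D_c = (0.231/0.280) × 4.088 = 3.373 mg/L.
x_c = v t_c = 0.438 m/s × 3.123 d × 86400 s/d = 118200 m ≈ 118 km.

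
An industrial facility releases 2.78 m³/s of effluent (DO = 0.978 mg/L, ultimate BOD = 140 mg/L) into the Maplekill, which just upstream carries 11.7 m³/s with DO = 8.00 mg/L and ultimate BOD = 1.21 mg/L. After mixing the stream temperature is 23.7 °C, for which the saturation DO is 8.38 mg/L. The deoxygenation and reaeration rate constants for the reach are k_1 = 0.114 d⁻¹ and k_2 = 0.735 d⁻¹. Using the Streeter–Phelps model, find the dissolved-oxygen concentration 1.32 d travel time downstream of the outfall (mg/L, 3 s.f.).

Mixed DO = (11.7×8.00 + 2.78×0.978)/(11.7+2.78) = 96.32/14.48 = 6.652 mg/L.
Mixed L₀ = (11.7×1.21 + 2.78×140)/(14.48) = 403.4/14.48 = 27.86 mg/L.
Initial deficit D₀ = C_s − DO₀ = 8.38 − 6.652 = 1.728 mg/L.
D(1.32) = [0.114×27.86/(0.735−0.114)](e^(−0.114×1.32) − e^(−0.735×1.32)) + 1.728 e^(−0.735×1.32)
= 5.114 × (0.8603 − 0.3790) + 1.728 × 0.3790 = 3.116 mg/L.
DO = 8.38 − 3.116 = 5.264 mg/L.

DO ≈ 5.26 mg/L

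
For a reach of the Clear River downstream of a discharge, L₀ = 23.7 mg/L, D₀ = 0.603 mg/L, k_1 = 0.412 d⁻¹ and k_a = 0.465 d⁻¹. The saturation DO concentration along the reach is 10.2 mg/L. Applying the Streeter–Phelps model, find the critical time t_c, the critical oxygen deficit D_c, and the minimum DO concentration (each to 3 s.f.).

t_c ≈ 2.22 d; D_c ≈ 8.41 mg/L; min DO ≈ 1.79 mg/L

t_c = [1/(k_a−k_1)] ln[(k_a/k_1)(1 − D₀(k_a−k_1)/(k_1 L₀))]
= [1/(0.465−0.412)] ln[(0.465/0.412)(1 − 0.603×0.05300/(0.412×23.7))]
= (1/0.05300) ln[1.129 × 0.9967] = 18.87 × ln(1.125) = 18.87 × 0.1177 = 2.221 d.
D_c = (k_1/k_a) L₀ e^(−k_1 t_c) = (0.412/0.465) × 23.7 × e^(−0.412×2.221) = 0.8860 × 23.7 × 0.4004 = 8.408 mg/L.
Minimum DO = C_s − D_c = 10.2 − 8.408 = 1.792 mg/L.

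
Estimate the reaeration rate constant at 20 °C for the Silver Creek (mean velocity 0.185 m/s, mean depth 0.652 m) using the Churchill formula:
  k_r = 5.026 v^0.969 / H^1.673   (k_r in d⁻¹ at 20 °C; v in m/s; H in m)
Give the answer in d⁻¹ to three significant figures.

k_r = 5.026 × 0.185^0.969 / 0.652^1.673 = 5.026 × 0.1949 / 0.4889 = 2.004 d⁻¹.

k_r ≈ 2.00 d⁻¹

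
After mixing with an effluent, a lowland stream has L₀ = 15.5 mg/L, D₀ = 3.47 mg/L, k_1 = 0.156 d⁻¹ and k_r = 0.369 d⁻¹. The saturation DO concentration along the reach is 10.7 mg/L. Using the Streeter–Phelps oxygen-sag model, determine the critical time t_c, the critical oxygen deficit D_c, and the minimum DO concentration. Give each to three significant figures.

t_c = [1/(k_r−k_1)] ln[(k_r/k_1)(1 − D₀(k_r−k_1)/(k_1 L₀))]
= [1/(0.369−0.156)] ln[(0.369/0.156)(1 − 3.47×0.2130/(0.156×15.5))]
= (1/0.2130) ln[2.365 × 0.6943] = 4.695 × ln(1.642) = 4.695 × 0.4961 = 2.329 d.
L(t_c) = L₀ e^(−k_1 t_c) = 15.5 × 0.6953 = 10.78 mg/L, and at the critical point k_r D_c = k_1 L, so D_c = (0.156/0.369) × 10.78 = 4.556 mg/L.
Minimum DO = C_s − D_c = 10.7 − 4.556 = 6.144 mg/L.

t_c ≈ 2.33 d; D_c ≈ 4.56 mg/L; min DO ≈ 6.14 mg/L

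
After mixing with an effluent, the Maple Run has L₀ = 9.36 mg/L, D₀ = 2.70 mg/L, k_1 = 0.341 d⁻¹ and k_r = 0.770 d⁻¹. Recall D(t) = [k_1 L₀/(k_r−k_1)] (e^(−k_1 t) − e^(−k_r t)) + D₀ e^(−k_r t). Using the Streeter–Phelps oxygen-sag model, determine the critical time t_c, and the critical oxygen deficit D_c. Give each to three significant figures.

With k_r/k_1 = 2.258 and 1 − D₀(k_r−k_1)/(k_1 L₀) = 0.6371,
t_c = ln(2.258 × 0.6371) / (0.770 − 0.341) = ln(1.439) / 0.4290 = 0.3637/0.4290 = 0.8477 d.
D_c = (k_1/k_r) L₀ e^(−k_1 t_c) = (0.341/0.770) × 9.36 × e^(−0.341×0.8477) = 0.4429 × 9.36 × 0.7490 = 3.105 mg/L.

t_c ≈ 0.848 d; D_c ≈ 3.10 mg/L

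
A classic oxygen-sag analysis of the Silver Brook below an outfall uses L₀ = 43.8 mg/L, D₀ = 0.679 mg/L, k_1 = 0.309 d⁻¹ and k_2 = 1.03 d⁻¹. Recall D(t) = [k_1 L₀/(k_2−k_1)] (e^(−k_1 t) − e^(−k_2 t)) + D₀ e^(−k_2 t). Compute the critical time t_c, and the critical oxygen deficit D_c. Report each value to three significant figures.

t_c ≈ 1.62 d; D_c ≈ 7.97 mg/L

At the critical point dD/dt = 0, so k_1 L₀ e^(−k_1 t) = k_2 D. Substituting D(t) from the Streeter–Phelps equation and solving for t gives
t_c = ln[(k_2/k_1)(1 − D₀(k_2−k_1)/(k_1 L₀))] / (k_2−k_1).
Here k_2−k_1 = 0.7210 d⁻¹ and 1 − D₀(k_2−k_1)/(k_1 L₀) = 1 − 0.679×0.7210/(0.309×43.8) = 0.9638, so
t_c = ln(3.333 × 0.9638) / 0.7210 = 1.167 / 0.7210 = 1.619 d.
L(t_c) = L₀ e^(−k_1 t_c) = 43.8 × 0.6064 = 26.56 mg/L, and at the critical point k_2 D_c = k_1 L, so D_c = (0.309/1.03) × 26.56 = 7.968 mg/L.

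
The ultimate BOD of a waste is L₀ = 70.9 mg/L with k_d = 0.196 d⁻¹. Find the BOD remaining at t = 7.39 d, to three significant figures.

L ≈ 16.7 mg/L

L_t = L₀ e^(−k_d t) = 70.9 × e^(−0.196×7.39) = 70.9 × 0.2349 = 16.66 mg/L.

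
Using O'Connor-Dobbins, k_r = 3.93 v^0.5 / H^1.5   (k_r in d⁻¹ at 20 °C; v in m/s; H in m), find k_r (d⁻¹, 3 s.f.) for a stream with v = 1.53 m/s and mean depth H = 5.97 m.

k_r ≈ 0.333 d⁻¹

k_r = 3.93 × 1.53^0.5 / 5.97^1.5 = 3.93 × 1.237 / 14.59 = 0.3333 d⁻¹.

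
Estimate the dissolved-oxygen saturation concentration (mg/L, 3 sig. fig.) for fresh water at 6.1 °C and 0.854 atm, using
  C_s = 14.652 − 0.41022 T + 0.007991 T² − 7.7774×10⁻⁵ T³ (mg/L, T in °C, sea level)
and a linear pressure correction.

At sea level: C_s = 14.652 − 0.41022×6.1 + 0.007991×6.1² − 7.7774×10⁻⁵×6.1³ = 12.43 mg/L.
Pressure correction: C_s' = 12.43 × 0.854 = 10.61 mg/L.

C_s ≈ 10.6 mg/L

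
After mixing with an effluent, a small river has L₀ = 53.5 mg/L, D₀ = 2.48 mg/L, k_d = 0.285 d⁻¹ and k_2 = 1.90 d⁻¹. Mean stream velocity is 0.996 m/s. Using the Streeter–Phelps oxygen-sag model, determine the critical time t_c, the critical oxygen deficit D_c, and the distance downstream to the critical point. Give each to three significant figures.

t_c ≈ 0.986 d; D_c ≈ 6.06 mg/L; x_c ≈ 84.8 km

At the critical point dD/dt = 0, so k_d L₀ e^(−k_d t) = k_2 D. Substituting D(t) from the Streeter–Phelps equation and solving for t gives
t_c = ln[(k_2/k_d)(1 − D₀(k_2−k_d)/(k_d L₀))] / (k_2−k_d).
Here k_2−k_d = 1.615 d⁻¹ and 1 − D₀(k_2−k_d)/(k_d L₀) = 1 − 2.48×1.615/(0.285×53.5) = 0.7373, so
t_c = ln(6.667 × 0.7373) / 1.615 = 1.592 / 1.615 = 0.9860 d.
L(t_c) = L₀ e^(−k_d t_c) = 53.5 × 0.7550 = 40.39 mg/L, and at the critical point k_2 D_c = k_d L, so D_c = (0.285/1.90) × 40.39 = 6.059 mg/L.
x_c = v t_c = 0.996 m/s × 0.9860 d × 86400 s/d = 84850 m ≈ 84.8 km.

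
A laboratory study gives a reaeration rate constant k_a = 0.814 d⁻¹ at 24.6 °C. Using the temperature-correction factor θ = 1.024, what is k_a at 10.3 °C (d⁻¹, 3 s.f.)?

k_a ≈ 0.580 d⁻¹

k_a(T₂) = k_a(T₁) · θ^(T₂−T₁) = 0.814 × 1.024^(10.3−24.6)
= 0.814 × 1.024^-14.3 = 0.814 × 0.7124 = 0.5799 d⁻¹.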